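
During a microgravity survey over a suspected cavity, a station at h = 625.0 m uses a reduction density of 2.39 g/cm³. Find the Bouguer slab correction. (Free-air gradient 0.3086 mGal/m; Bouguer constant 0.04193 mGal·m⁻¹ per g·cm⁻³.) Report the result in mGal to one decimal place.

62.6

Bouguer slab correction = 0.04193 × 2.39 × 625.0 = 62.6 mGal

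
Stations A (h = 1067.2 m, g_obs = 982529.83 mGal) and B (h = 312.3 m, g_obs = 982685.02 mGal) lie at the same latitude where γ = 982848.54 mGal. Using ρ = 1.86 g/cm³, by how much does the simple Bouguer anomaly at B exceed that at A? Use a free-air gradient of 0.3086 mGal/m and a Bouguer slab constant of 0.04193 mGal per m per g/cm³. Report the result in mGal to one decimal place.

Δg_SB(A) = 982529.83 − 982848.54 + 0.3086×1067.2 − 0.04193×1.86×1067.2 = -72.60 mGal
Δg_SB(B) = 982685.02 − 982848.54 + 0.3086×312.3 − 0.04193×1.86×312.3 = -91.50 mGal
Difference = -91.50 − (-72.60) = -18.90 mGal

-18.9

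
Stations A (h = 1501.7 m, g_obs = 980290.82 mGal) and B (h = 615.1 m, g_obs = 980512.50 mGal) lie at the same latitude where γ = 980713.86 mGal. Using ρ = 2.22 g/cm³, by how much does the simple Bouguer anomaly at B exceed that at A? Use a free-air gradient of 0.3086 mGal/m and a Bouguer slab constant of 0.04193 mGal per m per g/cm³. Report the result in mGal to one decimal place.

30.6

Δg_SB(A) = 980290.82 − 980713.86 + 0.3086×1501.7 − 0.04193×2.22×1501.7 = -99.40 mGal
Δg_SB(B) = 980512.50 − 980713.86 + 0.3086×615.1 − 0.04193×2.22×615.1 = -68.80 mGal
Difference = -68.80 − (-99.40) = 30.60 mGal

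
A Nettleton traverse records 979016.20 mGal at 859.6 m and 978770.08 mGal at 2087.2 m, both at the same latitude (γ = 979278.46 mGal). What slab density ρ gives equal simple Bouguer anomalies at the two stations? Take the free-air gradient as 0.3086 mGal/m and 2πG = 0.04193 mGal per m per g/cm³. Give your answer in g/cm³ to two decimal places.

Δg_obs = 978770.08 − 979016.20 = -246.12 mGal over Δh = 2087.2 − 859.6 = 1227.6 m
Equal Bouguer anomalies ⇒ Δg_obs + (0.3086 − 0.04193ρ)·Δh = 0
0.3086 − 0.04193ρ = −Δg_obs/Δh = 0.20049
ρ = (0.3086 − 0.20049) / 0.04193 = 2.58 g/cm³

2.58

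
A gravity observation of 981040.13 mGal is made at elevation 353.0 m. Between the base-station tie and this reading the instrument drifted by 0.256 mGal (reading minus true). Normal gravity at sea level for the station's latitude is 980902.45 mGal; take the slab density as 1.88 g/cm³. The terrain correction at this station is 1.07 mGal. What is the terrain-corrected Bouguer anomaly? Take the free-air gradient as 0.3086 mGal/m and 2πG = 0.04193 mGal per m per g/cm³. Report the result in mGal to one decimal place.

Drift-corrected reading = 981040.13 − (0.256) = 981039.874 mGal
Free-air correction = 0.3086 × 353.0 = 108.94 mGal
Free-air anomaly = 981039.874 − 980902.45 + (108.94) = 246.364 mGal
Bouguer slab correction = 0.04193 × 1.88 × 353.0 = 27.83 mGal
Simple Bouguer anomaly = 246.364 − (27.83) = 218.534 mGal
Complete Bouguer anomaly = 218.534 + 1.07 = 219.604 mGal

219.6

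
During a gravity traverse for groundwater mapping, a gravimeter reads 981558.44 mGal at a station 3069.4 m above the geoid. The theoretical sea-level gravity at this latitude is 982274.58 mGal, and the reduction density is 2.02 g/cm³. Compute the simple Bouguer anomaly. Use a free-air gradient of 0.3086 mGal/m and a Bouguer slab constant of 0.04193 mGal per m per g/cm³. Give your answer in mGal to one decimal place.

Free-air correction = 0.3086 × 3069.4 = 947.22 mGal
Free-air anomaly = 981558.44 − 982274.58 + (947.22) = 231.08 mGal
Bouguer slab correction = 0.04193 × 2.02 × 3069.4 = 259.97 mGal
Simple Bouguer anomaly = 231.08 − (259.97) = -28.89 mGal

-28.9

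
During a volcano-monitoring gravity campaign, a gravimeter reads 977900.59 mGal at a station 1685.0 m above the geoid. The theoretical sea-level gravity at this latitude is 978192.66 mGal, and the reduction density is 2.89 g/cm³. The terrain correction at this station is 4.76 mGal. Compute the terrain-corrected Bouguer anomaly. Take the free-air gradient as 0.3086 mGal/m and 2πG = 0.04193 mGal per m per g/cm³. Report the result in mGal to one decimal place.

28.5

Free-air correction = 0.3086 × 1685.0 = 519.99 mGal
Free-air anomaly = 977900.59 − 978192.66 + (519.99) = 227.92 mGal
Bouguer slab correction = 0.04193 × 2.89 × 1685.0 = 204.18 mGal
Simple Bouguer anomaly = 227.92 − (204.18) = 23.74 mGal
Complete Bouguer anomaly = 23.74 + 4.76 = 28.50 mGal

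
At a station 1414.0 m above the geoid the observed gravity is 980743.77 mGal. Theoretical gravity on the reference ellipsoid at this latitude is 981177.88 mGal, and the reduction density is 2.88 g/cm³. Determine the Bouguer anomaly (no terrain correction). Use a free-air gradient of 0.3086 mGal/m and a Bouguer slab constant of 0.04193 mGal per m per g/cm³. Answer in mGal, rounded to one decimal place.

Free-air correction = 0.3086 × 1414.0 = 436.36 mGal
Free-air anomaly = 980743.77 − 981177.88 + (436.36) = 2.25 mGal
Bouguer slab correction = 0.04193 × 2.88 × 1414.0 = 170.75 mGal
Simple Bouguer anomaly = 2.25 − (170.75) = -168.50 mGal

-168.5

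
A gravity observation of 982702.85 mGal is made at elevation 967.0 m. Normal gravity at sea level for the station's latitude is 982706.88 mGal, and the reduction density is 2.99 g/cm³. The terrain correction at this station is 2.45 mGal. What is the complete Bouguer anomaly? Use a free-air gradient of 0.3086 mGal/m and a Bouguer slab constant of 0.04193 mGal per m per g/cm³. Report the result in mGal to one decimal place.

175.6

Free-air correction = 0.3086 × 967.0 = 298.42 mGal
Free-air anomaly = 982702.85 − 982706.88 + (298.42) = 294.39 mGal
Bouguer slab correction = 0.04193 × 2.99 × 967.0 = 121.23 mGal
Simple Bouguer anomaly = 294.39 − (121.23) = 173.16 mGal
Complete Bouguer anomaly = 173.16 + 2.45 = 175.61 mGal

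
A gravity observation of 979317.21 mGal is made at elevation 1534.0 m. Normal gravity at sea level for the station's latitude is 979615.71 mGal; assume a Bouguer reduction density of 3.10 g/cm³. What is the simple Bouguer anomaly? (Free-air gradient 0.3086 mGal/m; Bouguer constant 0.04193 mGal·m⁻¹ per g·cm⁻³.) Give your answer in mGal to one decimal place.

Free-air correction = 0.3086 × 1534.0 = 473.39 mGal
Free-air anomaly = 979317.21 − 979615.71 + (473.39) = 174.89 mGal
Bouguer slab correction = 0.04193 × 3.10 × 1534.0 = 199.39 mGal
Simple Bouguer anomaly = 174.89 − (199.39) = -24.50 mGal

-24.5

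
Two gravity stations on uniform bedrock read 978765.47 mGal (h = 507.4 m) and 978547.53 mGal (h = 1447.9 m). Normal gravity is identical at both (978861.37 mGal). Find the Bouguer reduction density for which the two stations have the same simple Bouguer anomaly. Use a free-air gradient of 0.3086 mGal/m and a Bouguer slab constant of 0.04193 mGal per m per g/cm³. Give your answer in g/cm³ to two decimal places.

Δg_obs = 978547.53 − 978765.47 = -217.94 mGal over Δh = 1447.9 − 507.4 = 940.5 m
Equal Bouguer anomalies ⇒ Δg_obs + (0.3086 − 0.04193ρ)·Δh = 0
0.3086 − 0.04193ρ = −Δg_obs/Δh = 0.23173
ρ = (0.3086 − 0.23173) / 0.04193 = 1.83 g/cm³

1.83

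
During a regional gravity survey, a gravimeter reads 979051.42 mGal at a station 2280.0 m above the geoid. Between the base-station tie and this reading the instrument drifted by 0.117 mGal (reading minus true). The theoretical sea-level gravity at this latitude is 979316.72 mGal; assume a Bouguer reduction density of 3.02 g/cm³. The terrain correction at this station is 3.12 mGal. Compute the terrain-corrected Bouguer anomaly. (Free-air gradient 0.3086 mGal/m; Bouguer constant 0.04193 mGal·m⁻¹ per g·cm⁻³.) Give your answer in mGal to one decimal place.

152.6

Drift-corrected reading = 979051.42 − (0.117) = 979051.303 mGal
Free-air correction = 0.3086 × 2280.0 = 703.61 mGal
Free-air anomaly = 979051.303 − 979316.72 + (703.61) = 438.193 mGal
Bouguer slab correction = 0.04193 × 3.02 × 2280.0 = 288.71 mGal
Simple Bouguer anomaly = 438.193 − (288.71) = 149.483 mGal
Complete Bouguer anomaly = 149.483 + 3.12 = 152.603 mGal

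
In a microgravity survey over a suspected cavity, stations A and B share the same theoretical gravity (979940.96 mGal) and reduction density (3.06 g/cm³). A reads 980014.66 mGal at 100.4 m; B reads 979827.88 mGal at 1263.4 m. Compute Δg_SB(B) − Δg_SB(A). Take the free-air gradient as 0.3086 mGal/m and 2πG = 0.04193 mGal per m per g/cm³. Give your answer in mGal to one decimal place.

Δg_SB(A) = 980014.66 − 979940.96 + 0.3086×100.4 − 0.04193×3.06×100.4 = 91.80 mGal
Δg_SB(B) = 979827.88 − 979940.96 + 0.3086×1263.4 − 0.04193×3.06×1263.4 = 114.70 mGal
Difference = 114.70 − (91.80) = 22.90 mGal

22.9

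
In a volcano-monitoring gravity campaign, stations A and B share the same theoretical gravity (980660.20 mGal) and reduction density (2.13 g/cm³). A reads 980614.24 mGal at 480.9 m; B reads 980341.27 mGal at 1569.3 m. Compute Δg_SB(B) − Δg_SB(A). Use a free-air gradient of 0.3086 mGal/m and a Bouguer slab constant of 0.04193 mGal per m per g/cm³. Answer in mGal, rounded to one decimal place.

-34.3

Δg_SB(A) = 980614.24 − 980660.20 + 0.3086×480.9 − 0.04193×2.13×480.9 = 59.50 mGal
Δg_SB(B) = 980341.27 − 980660.20 + 0.3086×1569.3 − 0.04193×2.13×1569.3 = 25.20 mGal
Difference = 25.20 − (59.50) = -34.30 mGal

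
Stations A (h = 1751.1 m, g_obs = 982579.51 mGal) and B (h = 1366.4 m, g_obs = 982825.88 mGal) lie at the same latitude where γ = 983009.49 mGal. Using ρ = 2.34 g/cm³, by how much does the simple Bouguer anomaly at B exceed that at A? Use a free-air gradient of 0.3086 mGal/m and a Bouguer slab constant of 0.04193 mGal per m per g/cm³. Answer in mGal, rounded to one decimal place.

165.4

Δg_SB(A) = 982579.51 − 983009.49 + 0.3086×1751.1 − 0.04193×2.34×1751.1 = -61.40 mGal
Δg_SB(B) = 982825.88 − 983009.49 + 0.3086×1366.4 − 0.04193×2.34×1366.4 = 104.00 mGal
Difference = 104.00 − (-61.40) = 165.40 mGal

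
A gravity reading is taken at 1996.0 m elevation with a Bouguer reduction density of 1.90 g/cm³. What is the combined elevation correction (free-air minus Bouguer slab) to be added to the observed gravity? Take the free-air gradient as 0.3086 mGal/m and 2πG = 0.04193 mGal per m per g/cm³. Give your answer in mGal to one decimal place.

Combined gradient = 0.3086 − 0.04193 × 1.90 = 0.2289330 mGal/m
Combined elevation correction = 0.2289330 × 1996.0 = 457.0 mGal

457.0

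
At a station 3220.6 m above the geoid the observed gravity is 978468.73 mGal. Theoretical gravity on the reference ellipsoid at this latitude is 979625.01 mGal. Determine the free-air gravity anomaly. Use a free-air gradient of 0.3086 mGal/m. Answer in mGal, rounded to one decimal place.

-162.4

Free-air correction = 0.3086 × 3220.6 = 993.88 mGal
Free-air anomaly = 978468.73 − 979625.01 + (993.88) = -162.40 mGal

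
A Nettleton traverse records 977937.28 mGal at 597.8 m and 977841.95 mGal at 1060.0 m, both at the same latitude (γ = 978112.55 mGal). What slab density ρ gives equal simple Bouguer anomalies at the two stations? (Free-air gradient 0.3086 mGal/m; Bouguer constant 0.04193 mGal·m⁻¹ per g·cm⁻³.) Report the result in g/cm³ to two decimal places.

2.44

Δg_obs = 977841.95 − 977937.28 = -95.33 mGal over Δh = 1060.0 − 597.8 = 462.2 m
Equal Bouguer anomalies ⇒ Δg_obs + (0.3086 − 0.04193ρ)·Δh = 0
0.3086 − 0.04193ρ = −Δg_obs/Δh = 0.20625
ρ = (0.3086 − 0.20625) / 0.04193 = 2.44 g/cm³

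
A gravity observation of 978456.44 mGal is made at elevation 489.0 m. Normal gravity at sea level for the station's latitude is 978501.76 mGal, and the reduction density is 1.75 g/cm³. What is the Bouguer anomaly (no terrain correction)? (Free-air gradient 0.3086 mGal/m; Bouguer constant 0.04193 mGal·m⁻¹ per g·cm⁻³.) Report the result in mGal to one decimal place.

69.7

Free-air correction = 0.3086 × 489.0 = 150.91 mGal
Free-air anomaly = 978456.44 − 978501.76 + (150.91) = 105.59 mGal
Bouguer slab correction = 0.04193 × 1.75 × 489.0 = 35.88 mGal
Simple Bouguer anomaly = 105.59 − (35.88) = 69.71 mGal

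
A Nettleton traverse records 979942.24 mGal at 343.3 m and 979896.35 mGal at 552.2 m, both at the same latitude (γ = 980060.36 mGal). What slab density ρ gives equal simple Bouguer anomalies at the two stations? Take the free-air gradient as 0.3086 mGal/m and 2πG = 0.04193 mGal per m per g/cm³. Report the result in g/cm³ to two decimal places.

2.12

Δg_obs = 979896.35 − 979942.24 = -45.89 mGal over Δh = 552.2 − 343.3 = 208.9 m
Equal Bouguer anomalies ⇒ Δg_obs + (0.3086 − 0.04193ρ)·Δh = 0
0.3086 − 0.04193ρ = −Δg_obs/Δh = 0.21967
ρ = (0.3086 − 0.21967) / 0.04193 = 2.12 g/cm³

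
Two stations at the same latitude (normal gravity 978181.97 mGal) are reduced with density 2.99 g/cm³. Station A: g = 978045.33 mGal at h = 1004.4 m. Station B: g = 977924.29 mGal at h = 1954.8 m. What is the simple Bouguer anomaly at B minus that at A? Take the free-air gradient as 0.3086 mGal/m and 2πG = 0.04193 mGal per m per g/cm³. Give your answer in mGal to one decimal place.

Δg_SB(A) = 978045.33 − 978181.97 + 0.3086×1004.4 − 0.04193×2.99×1004.4 = 47.40 mGal
Δg_SB(B) = 977924.29 − 978181.97 + 0.3086×1954.8 − 0.04193×2.99×1954.8 = 100.50 mGal
Difference = 100.50 − (47.40) = 53.10 mGal

53.1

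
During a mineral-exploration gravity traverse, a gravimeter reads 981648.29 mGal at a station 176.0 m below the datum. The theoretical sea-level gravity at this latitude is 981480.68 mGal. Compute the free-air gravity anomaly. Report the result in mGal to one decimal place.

Free-air correction = 0.3086 × -176.0 = -54.31 mGal
Free-air anomaly = 981648.29 − 981480.68 + (-54.31) = 113.30 mGal

113.3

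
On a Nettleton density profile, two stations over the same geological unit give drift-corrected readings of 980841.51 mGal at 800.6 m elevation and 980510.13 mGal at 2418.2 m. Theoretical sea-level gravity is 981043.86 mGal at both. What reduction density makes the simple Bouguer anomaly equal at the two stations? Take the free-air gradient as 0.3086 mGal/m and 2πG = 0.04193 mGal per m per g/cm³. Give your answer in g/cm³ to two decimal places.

2.47

Δg_obs = 980510.13 − 980841.51 = -331.38 mGal over Δh = 2418.2 − 800.6 = 1617.6 m
Equal Bouguer anomalies ⇒ Δg_obs + (0.3086 − 0.04193ρ)·Δh = 0
0.3086 − 0.04193ρ = −Δg_obs/Δh = 0.20486
ρ = (0.3086 − 0.20486) / 0.04193 = 2.47 g/cm³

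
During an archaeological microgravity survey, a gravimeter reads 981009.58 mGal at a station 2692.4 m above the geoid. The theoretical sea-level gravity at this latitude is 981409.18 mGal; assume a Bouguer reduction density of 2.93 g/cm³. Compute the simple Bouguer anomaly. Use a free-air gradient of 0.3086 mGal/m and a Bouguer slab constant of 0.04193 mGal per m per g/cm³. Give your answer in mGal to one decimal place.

100.5

Free-air correction = 0.3086 × 2692.4 = 830.87 mGal
Free-air anomaly = 981009.58 − 981409.18 + (830.87) = 431.27 mGal
Bouguer slab correction = 0.04193 × 2.93 × 2692.4 = 330.77 mGal
Simple Bouguer anomaly = 431.27 − (330.77) = 100.50 mGal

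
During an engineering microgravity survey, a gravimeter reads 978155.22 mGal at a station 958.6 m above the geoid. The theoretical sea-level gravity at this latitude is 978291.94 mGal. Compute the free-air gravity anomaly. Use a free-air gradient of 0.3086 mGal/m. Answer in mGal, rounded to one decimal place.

159.1

Free-air correction = 0.3086 × 958.6 = 295.82 mGal
Free-air anomaly = 978155.22 − 978291.94 + (295.82) = 159.10 mGal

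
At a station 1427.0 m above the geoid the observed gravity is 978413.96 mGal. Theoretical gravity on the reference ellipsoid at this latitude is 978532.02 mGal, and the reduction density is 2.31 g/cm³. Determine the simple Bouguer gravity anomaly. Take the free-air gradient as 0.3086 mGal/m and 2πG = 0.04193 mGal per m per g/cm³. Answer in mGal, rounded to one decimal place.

Free-air correction = 0.3086 × 1427.0 = 440.37 mGal
Free-air anomaly = 978413.96 − 978532.02 + (440.37) = 322.31 mGal
Bouguer slab correction = 0.04193 × 2.31 × 1427.0 = 138.22 mGal
Simple Bouguer anomaly = 322.31 − (138.22) = 184.09 mGal

184.1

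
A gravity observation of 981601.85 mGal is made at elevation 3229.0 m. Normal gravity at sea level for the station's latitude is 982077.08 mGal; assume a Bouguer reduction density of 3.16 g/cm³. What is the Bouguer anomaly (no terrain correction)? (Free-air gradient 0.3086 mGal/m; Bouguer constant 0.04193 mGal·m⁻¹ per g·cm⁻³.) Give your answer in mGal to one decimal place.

93.4

Free-air correction = 0.3086 × 3229.0 = 996.47 mGal
Free-air anomaly = 981601.85 − 982077.08 + (996.47) = 521.24 mGal
Bouguer slab correction = 0.04193 × 3.16 × 3229.0 = 427.84 mGal
Simple Bouguer anomaly = 521.24 − (427.84) = 93.40 mGal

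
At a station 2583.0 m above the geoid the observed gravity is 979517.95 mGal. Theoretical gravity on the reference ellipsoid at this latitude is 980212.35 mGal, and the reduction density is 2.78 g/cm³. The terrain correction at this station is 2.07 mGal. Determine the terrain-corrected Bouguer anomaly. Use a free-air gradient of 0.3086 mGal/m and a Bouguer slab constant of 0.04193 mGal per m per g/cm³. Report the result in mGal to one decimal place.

-196.3

Free-air correction = 0.3086 × 2583.0 = 797.11 mGal
Free-air anomaly = 979517.95 − 980212.35 + (797.11) = 102.71 mGal
Bouguer slab correction = 0.04193 × 2.78 × 2583.0 = 301.09 mGal
Simple Bouguer anomaly = 102.71 − (301.09) = -198.38 mGal
Complete Bouguer anomaly = -198.38 + 2.07 = -196.31 mGal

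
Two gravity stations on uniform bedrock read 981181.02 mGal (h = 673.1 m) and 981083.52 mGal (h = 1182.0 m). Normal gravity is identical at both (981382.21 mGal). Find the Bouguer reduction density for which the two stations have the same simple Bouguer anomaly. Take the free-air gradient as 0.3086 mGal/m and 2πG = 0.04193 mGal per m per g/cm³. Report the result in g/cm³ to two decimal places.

Δg_obs = 981083.52 − 981181.02 = -97.50 mGal over Δh = 1182.0 − 673.1 = 508.9 m
Equal Bouguer anomalies ⇒ Δg_obs + (0.3086 − 0.04193ρ)·Δh = 0
0.3086 − 0.04193ρ = −Δg_obs/Δh = 0.19159
ρ = (0.3086 − 0.19159) / 0.04193 = 2.79 g/cm³

2.79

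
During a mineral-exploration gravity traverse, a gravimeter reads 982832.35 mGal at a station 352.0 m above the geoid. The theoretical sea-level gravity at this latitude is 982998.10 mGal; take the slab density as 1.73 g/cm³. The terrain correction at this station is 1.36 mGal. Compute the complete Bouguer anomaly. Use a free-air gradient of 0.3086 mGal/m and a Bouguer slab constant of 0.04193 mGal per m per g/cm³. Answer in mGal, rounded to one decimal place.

Free-air correction = 0.3086 × 352.0 = 108.63 mGal
Free-air anomaly = 982832.35 − 982998.10 + (108.63) = -57.12 mGal
Bouguer slab correction = 0.04193 × 1.73 × 352.0 = 25.53 mGal
Simple Bouguer anomaly = -57.12 − (25.53) = -82.65 mGal
Complete Bouguer anomaly = -82.65 + 1.36 = -81.29 mGal

-81.3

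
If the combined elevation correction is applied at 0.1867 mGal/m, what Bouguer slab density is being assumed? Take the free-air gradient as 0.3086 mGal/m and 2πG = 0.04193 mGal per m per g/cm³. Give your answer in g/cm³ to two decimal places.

0.1867 = 0.3086 − 0.04193 × ρ
ρ = (0.3086 − 0.1867) / 0.04193 = 2.91 g/cm³

2.91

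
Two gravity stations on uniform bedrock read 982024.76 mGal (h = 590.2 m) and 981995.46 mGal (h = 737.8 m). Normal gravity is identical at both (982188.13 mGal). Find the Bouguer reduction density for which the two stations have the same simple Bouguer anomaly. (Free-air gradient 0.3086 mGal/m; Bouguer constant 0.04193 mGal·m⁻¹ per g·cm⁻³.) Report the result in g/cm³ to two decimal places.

2.63

Δg_obs = 981995.46 − 982024.76 = -29.30 mGal over Δh = 737.8 − 590.2 = 147.6 m
Equal Bouguer anomalies ⇒ Δg_obs + (0.3086 − 0.04193ρ)·Δh = 0
0.3086 − 0.04193ρ = −Δg_obs/Δh = 0.19851
ρ = (0.3086 − 0.19851) / 0.04193 = 2.63 g/cm³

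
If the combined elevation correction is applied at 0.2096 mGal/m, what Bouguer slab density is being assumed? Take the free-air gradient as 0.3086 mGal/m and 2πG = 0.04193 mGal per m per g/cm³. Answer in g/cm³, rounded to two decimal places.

2.36

0.2096 = 0.3086 − 0.04193 × ρ
ρ = (0.3086 − 0.2096) / 0.04193 = 2.36 g/cm³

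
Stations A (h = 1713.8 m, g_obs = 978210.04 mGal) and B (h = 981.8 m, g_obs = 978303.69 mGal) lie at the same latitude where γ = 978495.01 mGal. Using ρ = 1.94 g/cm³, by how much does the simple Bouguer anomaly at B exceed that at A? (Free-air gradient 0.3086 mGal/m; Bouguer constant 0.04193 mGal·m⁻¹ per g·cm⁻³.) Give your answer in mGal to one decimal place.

-72.7

Δg_SB(A) = 978210.04 − 978495.01 + 0.3086×1713.8 − 0.04193×1.94×1713.8 = 104.50 mGal
Δg_SB(B) = 978303.69 − 978495.01 + 0.3086×981.8 − 0.04193×1.94×981.8 = 31.80 mGal
Difference = 31.80 − (104.50) = -72.70 mGal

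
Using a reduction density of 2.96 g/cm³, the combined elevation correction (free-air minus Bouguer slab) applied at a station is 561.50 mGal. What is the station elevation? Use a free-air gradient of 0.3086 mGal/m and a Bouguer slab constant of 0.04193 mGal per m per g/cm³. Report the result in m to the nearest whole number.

Combined gradient = 0.3086 − 0.04193 × 2.96 = 0.1844872 mGal/m
h = 561.50 / 0.1844872 = 3043.57 m

3044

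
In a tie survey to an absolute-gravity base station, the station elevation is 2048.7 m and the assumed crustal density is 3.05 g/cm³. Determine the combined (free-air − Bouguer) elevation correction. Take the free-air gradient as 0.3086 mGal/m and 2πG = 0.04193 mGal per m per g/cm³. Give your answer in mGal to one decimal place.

370.2

Combined gradient = 0.3086 − 0.04193 × 3.05 = 0.1807135 mGal/m
Combined elevation correction = 0.1807135 × 2048.7 = 370.2 mGal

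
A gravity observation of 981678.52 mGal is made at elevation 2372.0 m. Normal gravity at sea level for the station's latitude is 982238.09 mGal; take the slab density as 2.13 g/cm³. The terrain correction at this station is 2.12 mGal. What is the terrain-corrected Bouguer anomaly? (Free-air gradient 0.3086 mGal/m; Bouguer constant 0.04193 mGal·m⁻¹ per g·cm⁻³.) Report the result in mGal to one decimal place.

-37.3

Free-air correction = 0.3086 × 2372.0 = 732.00 mGal
Free-air anomaly = 981678.52 − 982238.09 + (732.00) = 172.43 mGal
Bouguer slab correction = 0.04193 × 2.13 × 2372.0 = 211.85 mGal
Simple Bouguer anomaly = 172.43 − (211.85) = -39.42 mGal
Complete Bouguer anomaly = -39.42 + 2.12 = -37.30 mGal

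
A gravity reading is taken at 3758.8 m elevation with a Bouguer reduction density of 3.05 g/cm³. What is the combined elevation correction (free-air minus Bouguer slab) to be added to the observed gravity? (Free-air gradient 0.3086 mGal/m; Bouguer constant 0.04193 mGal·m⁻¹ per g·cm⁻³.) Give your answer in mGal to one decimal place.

679.3

Combined gradient = 0.3086 − 0.04193 × 3.05 = 0.1807135 mGal/m
Combined elevation correction = 0.1807135 × 3758.8 = 679.3 mGal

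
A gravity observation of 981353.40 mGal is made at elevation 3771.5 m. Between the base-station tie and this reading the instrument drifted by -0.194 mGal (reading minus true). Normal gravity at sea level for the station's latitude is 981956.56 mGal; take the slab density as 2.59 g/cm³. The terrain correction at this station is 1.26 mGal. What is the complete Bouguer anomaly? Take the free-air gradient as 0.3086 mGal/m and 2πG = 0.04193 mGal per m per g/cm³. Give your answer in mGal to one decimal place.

Drift-corrected reading = 981353.40 − (-0.194) = 981353.594 mGal
Free-air correction = 0.3086 × 3771.5 = 1163.88 mGal
Free-air anomaly = 981353.594 − 981956.56 + (1163.88) = 560.914 mGal
Bouguer slab correction = 0.04193 × 2.59 × 3771.5 = 409.58 mGal
Simple Bouguer anomaly = 560.914 − (409.58) = 151.334 mGal
Complete Bouguer anomaly = 151.334 + 1.26 = 152.594 mGal

152.6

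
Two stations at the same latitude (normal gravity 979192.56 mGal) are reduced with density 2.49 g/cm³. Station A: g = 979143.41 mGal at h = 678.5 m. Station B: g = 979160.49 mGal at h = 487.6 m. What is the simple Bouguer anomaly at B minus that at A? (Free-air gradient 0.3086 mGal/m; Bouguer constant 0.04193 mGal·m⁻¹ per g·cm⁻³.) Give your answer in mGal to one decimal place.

-21.9

Δg_SB(A) = 979143.41 − 979192.56 + 0.3086×678.5 − 0.04193×2.49×678.5 = 89.40 mGal
Δg_SB(B) = 979160.49 − 979192.56 + 0.3086×487.6 − 0.04193×2.49×487.6 = 67.50 mGal
Difference = 67.50 − (89.40) = -21.90 mGal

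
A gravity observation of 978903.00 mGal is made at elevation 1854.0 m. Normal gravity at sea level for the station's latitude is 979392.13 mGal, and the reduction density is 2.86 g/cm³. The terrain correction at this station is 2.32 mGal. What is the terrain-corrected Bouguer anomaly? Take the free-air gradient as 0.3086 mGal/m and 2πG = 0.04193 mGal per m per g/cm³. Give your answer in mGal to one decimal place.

-137.0

Free-air correction = 0.3086 × 1854.0 = 572.14 mGal
Free-air anomaly = 978903.00 − 979392.13 + (572.14) = 83.01 mGal
Bouguer slab correction = 0.04193 × 2.86 × 1854.0 = 222.33 mGal
Simple Bouguer anomaly = 83.01 − (222.33) = -139.32 mGal
Complete Bouguer anomaly = -139.32 + 2.32 = -137.00 mGal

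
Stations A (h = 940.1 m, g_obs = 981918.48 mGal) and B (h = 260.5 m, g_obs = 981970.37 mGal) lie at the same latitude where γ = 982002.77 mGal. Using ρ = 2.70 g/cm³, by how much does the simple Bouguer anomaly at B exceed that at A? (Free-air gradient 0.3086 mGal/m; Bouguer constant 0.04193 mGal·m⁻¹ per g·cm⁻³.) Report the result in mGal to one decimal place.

-80.9

Δg_SB(A) = 981918.48 − 982002.77 + 0.3086×940.1 − 0.04193×2.70×940.1 = 99.40 mGal
Δg_SB(B) = 981970.37 − 982002.77 + 0.3086×260.5 − 0.04193×2.70×260.5 = 18.50 mGal
Difference = 18.50 − (99.40) = -80.90 mGal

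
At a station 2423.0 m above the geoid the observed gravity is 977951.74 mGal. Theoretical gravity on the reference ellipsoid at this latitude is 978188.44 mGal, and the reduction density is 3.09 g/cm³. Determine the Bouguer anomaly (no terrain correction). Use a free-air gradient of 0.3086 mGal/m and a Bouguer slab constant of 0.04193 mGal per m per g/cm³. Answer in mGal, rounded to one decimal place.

197.1

Free-air correction = 0.3086 × 2423.0 = 747.74 mGal
Free-air anomaly = 977951.74 − 978188.44 + (747.74) = 511.04 mGal
Bouguer slab correction = 0.04193 × 3.09 × 2423.0 = 313.93 mGal
Simple Bouguer anomaly = 511.04 − (313.93) = 197.11 mGal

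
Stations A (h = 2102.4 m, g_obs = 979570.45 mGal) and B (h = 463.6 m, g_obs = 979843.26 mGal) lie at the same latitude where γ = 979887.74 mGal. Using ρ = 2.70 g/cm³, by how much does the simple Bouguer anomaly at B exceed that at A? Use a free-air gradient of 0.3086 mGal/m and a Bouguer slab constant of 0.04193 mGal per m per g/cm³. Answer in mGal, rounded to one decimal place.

Δg_SB(A) = 979570.45 − 979887.74 + 0.3086×2102.4 − 0.04193×2.70×2102.4 = 93.50 mGal
Δg_SB(B) = 979843.26 − 979887.74 + 0.3086×463.6 − 0.04193×2.70×463.6 = 46.10 mGal
Difference = 46.10 − (93.50) = -47.40 mGal

-47.4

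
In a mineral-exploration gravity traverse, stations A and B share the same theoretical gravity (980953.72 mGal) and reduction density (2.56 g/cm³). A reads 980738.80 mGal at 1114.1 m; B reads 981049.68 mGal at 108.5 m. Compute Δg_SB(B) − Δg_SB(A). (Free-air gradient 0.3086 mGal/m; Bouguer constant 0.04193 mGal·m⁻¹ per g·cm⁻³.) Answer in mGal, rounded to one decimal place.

108.5

Δg_SB(A) = 980738.80 − 980953.72 + 0.3086×1114.1 − 0.04193×2.56×1114.1 = 9.30 mGal
Δg_SB(B) = 981049.68 − 980953.72 + 0.3086×108.5 − 0.04193×2.56×108.5 = 117.80 mGal
Difference = 117.80 − (9.30) = 108.50 mGal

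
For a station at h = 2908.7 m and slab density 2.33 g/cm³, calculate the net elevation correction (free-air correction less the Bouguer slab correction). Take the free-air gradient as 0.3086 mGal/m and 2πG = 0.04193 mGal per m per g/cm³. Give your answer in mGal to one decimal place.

613.5

Combined gradient = 0.3086 − 0.04193 × 2.33 = 0.2109031 mGal/m
Combined elevation correction = 0.2109031 × 2908.7 = 613.5 mGal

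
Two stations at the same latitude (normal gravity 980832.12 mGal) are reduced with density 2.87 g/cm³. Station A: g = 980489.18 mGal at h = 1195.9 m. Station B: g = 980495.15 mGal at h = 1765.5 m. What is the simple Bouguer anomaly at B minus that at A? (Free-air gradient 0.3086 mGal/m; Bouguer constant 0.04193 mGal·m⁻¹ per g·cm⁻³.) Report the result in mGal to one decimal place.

Δg_SB(A) = 980489.18 − 980832.12 + 0.3086×1195.9 − 0.04193×2.87×1195.9 = -117.80 mGal
Δg_SB(B) = 980495.15 − 980832.12 + 0.3086×1765.5 − 0.04193×2.87×1765.5 = -4.60 mGal
Difference = -4.60 − (-117.80) = 113.20 mGal

113.2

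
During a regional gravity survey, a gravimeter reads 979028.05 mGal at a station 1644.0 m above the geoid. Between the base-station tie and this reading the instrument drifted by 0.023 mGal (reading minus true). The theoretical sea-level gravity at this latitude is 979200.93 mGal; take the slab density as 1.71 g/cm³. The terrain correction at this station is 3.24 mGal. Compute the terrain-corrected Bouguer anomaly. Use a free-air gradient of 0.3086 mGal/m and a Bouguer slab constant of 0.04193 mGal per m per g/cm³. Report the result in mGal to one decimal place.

219.8

Drift-corrected reading = 979028.05 − (0.023) = 979028.027 mGal
Free-air correction = 0.3086 × 1644.0 = 507.34 mGal
Free-air anomaly = 979028.027 − 979200.93 + (507.34) = 334.437 mGal
Bouguer slab correction = 0.04193 × 1.71 × 1644.0 = 117.88 mGal
Simple Bouguer anomaly = 334.437 − (117.88) = 216.557 mGal
Complete Bouguer anomaly = 216.557 + 3.24 = 219.797 mGal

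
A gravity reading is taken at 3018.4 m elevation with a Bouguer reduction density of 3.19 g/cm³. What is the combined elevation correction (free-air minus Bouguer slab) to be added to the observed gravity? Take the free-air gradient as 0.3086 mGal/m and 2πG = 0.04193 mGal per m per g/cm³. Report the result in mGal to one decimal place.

527.7

Combined gradient = 0.3086 − 0.04193 × 3.19 = 0.1748433 mGal/m
Combined elevation correction = 0.1748433 × 3018.4 = 527.7 mGal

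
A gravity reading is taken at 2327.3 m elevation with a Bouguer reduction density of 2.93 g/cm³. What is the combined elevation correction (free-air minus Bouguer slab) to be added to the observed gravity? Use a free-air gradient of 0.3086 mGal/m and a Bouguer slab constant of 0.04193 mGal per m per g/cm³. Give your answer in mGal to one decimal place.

432.3

Combined gradient = 0.3086 − 0.04193 × 2.93 = 0.1857451 mGal/m
Combined elevation correction = 0.1857451 × 2327.3 = 432.3 mGal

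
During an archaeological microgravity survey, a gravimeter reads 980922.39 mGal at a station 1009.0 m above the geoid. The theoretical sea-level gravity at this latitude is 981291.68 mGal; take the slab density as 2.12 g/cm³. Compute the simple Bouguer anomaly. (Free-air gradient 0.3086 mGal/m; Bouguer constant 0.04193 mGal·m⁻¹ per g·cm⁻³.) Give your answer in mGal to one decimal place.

-147.6

Free-air correction = 0.3086 × 1009.0 = 311.38 mGal
Free-air anomaly = 980922.39 − 981291.68 + (311.38) = -57.91 mGal
Bouguer slab correction = 0.04193 × 2.12 × 1009.0 = 89.69 mGal
Simple Bouguer anomaly = -57.91 − (89.69) = -147.60 mGal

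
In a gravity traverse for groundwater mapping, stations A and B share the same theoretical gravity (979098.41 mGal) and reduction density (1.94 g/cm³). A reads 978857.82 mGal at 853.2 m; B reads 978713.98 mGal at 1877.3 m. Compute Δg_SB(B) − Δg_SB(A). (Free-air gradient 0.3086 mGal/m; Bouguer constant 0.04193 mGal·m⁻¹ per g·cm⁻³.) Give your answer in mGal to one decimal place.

Δg_SB(A) = 978857.82 − 979098.41 + 0.3086×853.2 − 0.04193×1.94×853.2 = -46.70 mGal
Δg_SB(B) = 978713.98 − 979098.41 + 0.3086×1877.3 − 0.04193×1.94×1877.3 = 42.20 mGal
Difference = 42.20 − (-46.70) = 88.90 mGal

88.9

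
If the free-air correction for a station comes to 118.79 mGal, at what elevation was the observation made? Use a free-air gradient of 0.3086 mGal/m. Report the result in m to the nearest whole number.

385

h = 118.79 / 0.3086 = 384.93 m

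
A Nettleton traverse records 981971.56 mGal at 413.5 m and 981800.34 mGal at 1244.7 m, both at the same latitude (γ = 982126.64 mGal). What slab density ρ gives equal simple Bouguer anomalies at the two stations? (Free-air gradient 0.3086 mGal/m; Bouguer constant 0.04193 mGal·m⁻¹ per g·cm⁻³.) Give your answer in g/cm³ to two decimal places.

2.45

Δg_obs = 981800.34 − 981971.56 = -171.22 mGal over Δh = 1244.7 − 413.5 = 831.2 m
Equal Bouguer anomalies ⇒ Δg_obs + (0.3086 − 0.04193ρ)·Δh = 0
0.3086 − 0.04193ρ = −Δg_obs/Δh = 0.20599
ρ = (0.3086 − 0.20599) / 0.04193 = 2.45 g/cm³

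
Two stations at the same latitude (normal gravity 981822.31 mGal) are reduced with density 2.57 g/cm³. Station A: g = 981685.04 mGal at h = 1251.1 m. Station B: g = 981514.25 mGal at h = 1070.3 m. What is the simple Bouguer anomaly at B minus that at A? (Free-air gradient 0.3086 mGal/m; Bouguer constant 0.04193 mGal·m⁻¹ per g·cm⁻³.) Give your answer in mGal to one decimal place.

Δg_SB(A) = 981685.04 − 981822.31 + 0.3086×1251.1 − 0.04193×2.57×1251.1 = 114.00 mGal
Δg_SB(B) = 981514.25 − 981822.31 + 0.3086×1070.3 − 0.04193×2.57×1070.3 = -93.10 mGal
Difference = -93.10 − (114.00) = -207.10 mGal

-207.1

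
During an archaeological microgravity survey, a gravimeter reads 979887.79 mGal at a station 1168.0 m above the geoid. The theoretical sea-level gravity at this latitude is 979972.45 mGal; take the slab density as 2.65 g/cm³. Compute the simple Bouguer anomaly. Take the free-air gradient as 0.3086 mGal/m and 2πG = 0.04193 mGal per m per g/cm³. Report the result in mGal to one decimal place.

Free-air correction = 0.3086 × 1168.0 = 360.44 mGal
Free-air anomaly = 979887.79 − 979972.45 + (360.44) = 275.78 mGal
Bouguer slab correction = 0.04193 × 2.65 × 1168.0 = 129.78 mGal
Simple Bouguer anomaly = 275.78 − (129.78) = 146.00 mGal

146.0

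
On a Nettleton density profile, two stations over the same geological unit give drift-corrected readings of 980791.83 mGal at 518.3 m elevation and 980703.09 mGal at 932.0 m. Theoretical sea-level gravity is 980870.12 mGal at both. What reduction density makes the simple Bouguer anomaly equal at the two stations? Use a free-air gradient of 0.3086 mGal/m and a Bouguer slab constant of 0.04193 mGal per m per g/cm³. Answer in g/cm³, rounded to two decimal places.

2.24

Δg_obs = 980703.09 − 980791.83 = -88.74 mGal over Δh = 932.0 − 518.3 = 413.7 m
Equal Bouguer anomalies ⇒ Δg_obs + (0.3086 − 0.04193ρ)·Δh = 0
0.3086 − 0.04193ρ = −Δg_obs/Δh = 0.21450
ρ = (0.3086 − 0.21450) / 0.04193 = 2.24 g/cm³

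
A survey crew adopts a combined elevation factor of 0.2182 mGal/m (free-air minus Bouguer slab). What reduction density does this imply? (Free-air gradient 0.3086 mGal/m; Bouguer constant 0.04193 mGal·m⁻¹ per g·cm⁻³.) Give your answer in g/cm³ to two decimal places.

0.2182 = 0.3086 − 0.04193 × ρ
ρ = (0.3086 − 0.2182) / 0.04193 = 2.16 g/cm³

2.16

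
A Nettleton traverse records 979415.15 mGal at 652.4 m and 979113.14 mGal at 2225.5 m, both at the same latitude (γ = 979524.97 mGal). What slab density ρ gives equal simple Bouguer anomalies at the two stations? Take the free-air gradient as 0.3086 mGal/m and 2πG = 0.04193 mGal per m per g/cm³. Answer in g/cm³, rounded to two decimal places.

2.78

Δg_obs = 979113.14 − 979415.15 = -302.01 mGal over Δh = 2225.5 − 652.4 = 1573.1 m
Equal Bouguer anomalies ⇒ Δg_obs + (0.3086 − 0.04193ρ)·Δh = 0
0.3086 − 0.04193ρ = −Δg_obs/Δh = 0.19198
ρ = (0.3086 − 0.19198) / 0.04193 = 2.78 g/cm³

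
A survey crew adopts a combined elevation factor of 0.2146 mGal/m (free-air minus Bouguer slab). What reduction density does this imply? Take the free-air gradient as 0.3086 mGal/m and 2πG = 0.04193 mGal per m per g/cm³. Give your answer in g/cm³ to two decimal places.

0.2146 = 0.3086 − 0.04193 × ρ
ρ = (0.3086 − 0.2146) / 0.04193 = 2.24 g/cm³

2.24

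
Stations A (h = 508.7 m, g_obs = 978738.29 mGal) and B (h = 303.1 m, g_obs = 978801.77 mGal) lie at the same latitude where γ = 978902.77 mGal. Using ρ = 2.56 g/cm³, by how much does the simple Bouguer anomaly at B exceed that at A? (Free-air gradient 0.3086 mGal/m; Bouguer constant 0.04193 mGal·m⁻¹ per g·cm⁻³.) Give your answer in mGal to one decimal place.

Δg_SB(A) = 978738.29 − 978902.77 + 0.3086×508.7 − 0.04193×2.56×508.7 = -62.10 mGal
Δg_SB(B) = 978801.77 − 978902.77 + 0.3086×303.1 − 0.04193×2.56×303.1 = -40.00 mGal
Difference = -40.00 − (-62.10) = 22.10 mGal

22.1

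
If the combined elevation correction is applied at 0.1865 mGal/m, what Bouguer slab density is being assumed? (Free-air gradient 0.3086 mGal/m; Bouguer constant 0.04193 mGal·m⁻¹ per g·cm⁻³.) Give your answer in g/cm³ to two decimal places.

2.91

0.1865 = 0.3086 − 0.04193 × ρ
ρ = (0.3086 − 0.1865) / 0.04193 = 2.91 g/cm³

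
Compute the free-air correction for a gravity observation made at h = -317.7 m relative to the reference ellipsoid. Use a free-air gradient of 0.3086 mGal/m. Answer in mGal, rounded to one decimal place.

-98.0

Free-air correction = 0.3086 × -317.7 = -98.0 mGal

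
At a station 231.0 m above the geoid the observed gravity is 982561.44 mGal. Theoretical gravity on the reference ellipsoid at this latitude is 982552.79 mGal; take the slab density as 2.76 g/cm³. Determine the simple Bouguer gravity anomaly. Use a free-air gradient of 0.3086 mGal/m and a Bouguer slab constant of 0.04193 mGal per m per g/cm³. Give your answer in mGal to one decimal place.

53.2

Free-air correction = 0.3086 × 231.0 = 71.29 mGal
Free-air anomaly = 982561.44 − 982552.79 + (71.29) = 79.94 mGal
Bouguer slab correction = 0.04193 × 2.76 × 231.0 = 26.73 mGal
Simple Bouguer anomaly = 79.94 − (26.73) = 53.21 mGal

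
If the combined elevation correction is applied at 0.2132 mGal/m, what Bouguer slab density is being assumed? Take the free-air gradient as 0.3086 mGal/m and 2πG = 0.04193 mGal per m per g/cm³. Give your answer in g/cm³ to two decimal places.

2.28

0.2132 = 0.3086 − 0.04193 × ρ
ρ = (0.3086 − 0.2132) / 0.04193 = 2.28 g/cm³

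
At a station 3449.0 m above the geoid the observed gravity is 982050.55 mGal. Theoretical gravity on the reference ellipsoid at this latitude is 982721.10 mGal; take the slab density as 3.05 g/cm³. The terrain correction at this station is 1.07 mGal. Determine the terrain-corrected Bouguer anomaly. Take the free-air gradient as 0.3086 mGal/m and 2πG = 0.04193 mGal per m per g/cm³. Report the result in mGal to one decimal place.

Free-air correction = 0.3086 × 3449.0 = 1064.36 mGal
Free-air anomaly = 982050.55 − 982721.10 + (1064.36) = 393.81 mGal
Bouguer slab correction = 0.04193 × 3.05 × 3449.0 = 441.08 mGal
Simple Bouguer anomaly = 393.81 − (441.08) = -47.27 mGal
Complete Bouguer anomaly = -47.27 + 1.07 = -46.20 mGal

-46.2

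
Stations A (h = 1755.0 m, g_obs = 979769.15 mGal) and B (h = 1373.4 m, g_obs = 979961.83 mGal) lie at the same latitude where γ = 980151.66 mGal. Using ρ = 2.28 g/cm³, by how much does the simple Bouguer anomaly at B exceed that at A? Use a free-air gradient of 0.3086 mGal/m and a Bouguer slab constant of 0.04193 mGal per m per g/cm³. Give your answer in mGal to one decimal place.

Δg_SB(A) = 979769.15 − 980151.66 + 0.3086×1755.0 − 0.04193×2.28×1755.0 = -8.70 mGal
Δg_SB(B) = 979961.83 − 980151.66 + 0.3086×1373.4 − 0.04193×2.28×1373.4 = 102.70 mGal
Difference = 102.70 − (-8.70) = 111.40 mGal

111.4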